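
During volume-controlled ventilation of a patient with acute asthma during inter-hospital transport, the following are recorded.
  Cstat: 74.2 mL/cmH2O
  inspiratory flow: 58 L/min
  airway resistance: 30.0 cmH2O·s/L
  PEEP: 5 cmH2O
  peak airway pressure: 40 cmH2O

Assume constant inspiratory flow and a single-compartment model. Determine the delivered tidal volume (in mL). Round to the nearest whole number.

445

Flow: 58 L/min ÷ 60 = 0.9667 L/s.
Equation of motion (constant flow): PIP = Vt/C + R·V̇ + PEEP.
Vt/C = PIP − R·V̇ − PEEP = 40 − 29.001 − 5 = 5.999 cmH2O.
Vt = C × 5.999 = 74.2 × 5.999 = 445.13 mL.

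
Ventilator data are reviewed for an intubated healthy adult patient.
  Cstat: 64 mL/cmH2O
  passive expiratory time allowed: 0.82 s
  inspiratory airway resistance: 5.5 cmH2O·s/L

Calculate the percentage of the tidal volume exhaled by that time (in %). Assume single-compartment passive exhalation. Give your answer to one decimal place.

90.3

τ = R × C = 5.5 × 64 mL/cmH2O = 5.5 × 0.064 L/cmH2O = 0.352 s.
Passive exhalation: V(t)/V₀ = e^(−t/τ) = e^(−0.82/0.352) = 0.09734.
Fraction exhaled = 1 − 0.09734 = 0.9027 → 90.27%.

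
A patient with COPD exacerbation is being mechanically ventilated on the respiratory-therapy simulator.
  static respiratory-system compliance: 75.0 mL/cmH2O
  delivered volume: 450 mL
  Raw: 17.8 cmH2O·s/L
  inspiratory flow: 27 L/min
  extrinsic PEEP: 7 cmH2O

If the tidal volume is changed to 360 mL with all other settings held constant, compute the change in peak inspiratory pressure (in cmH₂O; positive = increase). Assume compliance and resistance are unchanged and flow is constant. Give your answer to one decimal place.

-1.2

PIP = Vt/C + R·V̇ + PEEP (constant-flow equation of motion).
Only the elastic term changes: ΔPIP = ΔVt / C = (360 − 450) / 75.0 = -1.2 cmH2O.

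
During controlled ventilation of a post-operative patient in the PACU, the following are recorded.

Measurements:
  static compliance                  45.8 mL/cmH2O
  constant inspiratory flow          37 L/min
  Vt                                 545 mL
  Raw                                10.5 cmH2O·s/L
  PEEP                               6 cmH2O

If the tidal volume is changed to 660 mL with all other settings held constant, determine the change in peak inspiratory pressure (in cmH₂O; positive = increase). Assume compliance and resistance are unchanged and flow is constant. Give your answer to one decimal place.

2.5

PIP = Vt/C + R·V̇ + PEEP (constant-flow equation of motion).
Only the elastic term changes: ΔPIP = ΔVt / C = (660 − 545) / 45.8 = 2.511 cmH2O.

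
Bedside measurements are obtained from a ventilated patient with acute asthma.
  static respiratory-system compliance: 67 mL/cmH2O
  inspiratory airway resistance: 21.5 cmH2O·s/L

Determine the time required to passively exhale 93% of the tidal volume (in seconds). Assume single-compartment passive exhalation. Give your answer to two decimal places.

3.83

τ = R × C = 21.5 × 67 mL/cmH2O = 21.5 × 0.067 L/cmH2O = 1.441 s.
Exhaled fraction f = 1 − e^(−t/τ) → t = −τ·ln(1 − f) = −1.441·ln(0.07) = 3.832 s.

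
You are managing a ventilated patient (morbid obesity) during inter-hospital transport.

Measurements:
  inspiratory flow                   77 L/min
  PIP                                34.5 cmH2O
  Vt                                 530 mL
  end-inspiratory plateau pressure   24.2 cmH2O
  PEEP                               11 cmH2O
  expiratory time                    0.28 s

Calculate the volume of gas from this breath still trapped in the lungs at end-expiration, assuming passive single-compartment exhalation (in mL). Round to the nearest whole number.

222

Flow: 77 L/min ÷ 60 = 1.2833 L/s.
R = (PIP − Pplat)/V̇ = (34.5 − 24.2) / 1.2833 = 10.3/1.2833 = 8.026 cmH2O·s/L.
C = Vt/(Pplat − PEEP) = 530.0 / (24.2 − 11) = 530.0/13.2 = 40.152 mL/cmH2O.
τ = R × C = 8.026 × 0.04015 L/cmH2O = 0.3222 s.
Fraction remaining = e^(−Te/τ) = e^(−0.28/0.3222) = 0.4194.
Trapped volume = 530.0 × 0.4194 = 222.28 mL.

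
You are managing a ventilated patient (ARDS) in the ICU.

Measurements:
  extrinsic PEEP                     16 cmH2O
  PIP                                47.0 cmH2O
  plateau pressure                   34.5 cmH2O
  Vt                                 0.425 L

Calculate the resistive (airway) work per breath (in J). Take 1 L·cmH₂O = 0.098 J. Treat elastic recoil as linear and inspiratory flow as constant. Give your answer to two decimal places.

0.52

With constant inspiratory flow the resistive pressure is constant at PIP − Pplat = 47.0 − 34.5 = 12.5 cmH2O, so resistive work = 12.5 × 0.425 = 5.313 L·cmH2O.
× 0.098 J/(L·cmH2O) → 0.5207 J.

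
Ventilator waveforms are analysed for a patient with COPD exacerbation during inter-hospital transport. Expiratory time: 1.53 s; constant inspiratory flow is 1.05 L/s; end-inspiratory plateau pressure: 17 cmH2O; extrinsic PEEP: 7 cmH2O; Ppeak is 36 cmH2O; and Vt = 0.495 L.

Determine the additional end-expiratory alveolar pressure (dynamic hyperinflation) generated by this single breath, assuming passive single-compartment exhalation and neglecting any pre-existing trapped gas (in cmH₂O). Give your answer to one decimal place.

R = (PIP − Pplat)/V̇ = (36 − 17) / 1.05 = 19.0/1.05 = 18.095 cmH2O·s/L.
C = Vt/(Pplat − PEEP) = 495.0 / (17 − 7) = 495.0/10.0 = 49.5 mL/cmH2O.
τ = R × C = 18.095 × 0.0495 L/cmH2O = 0.8957 s.
Fraction remaining = e^(−Te/τ) = e^(−1.53/0.8957) = 0.1812; trapped volume = 495.0 × 0.1812 = 89.694 mL.
Additional alveolar pressure from trapping ≈ V_trapped / C = 89.694 / 49.5 = 1.812 cmH2O.

1.8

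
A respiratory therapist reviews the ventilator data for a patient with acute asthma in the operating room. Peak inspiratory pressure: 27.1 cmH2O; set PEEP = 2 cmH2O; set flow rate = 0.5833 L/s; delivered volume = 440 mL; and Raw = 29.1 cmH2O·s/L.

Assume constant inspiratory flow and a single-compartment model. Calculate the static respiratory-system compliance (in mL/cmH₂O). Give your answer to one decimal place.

Equation of motion (constant flow): PIP = Vt/C + R·V̇ + PEEP.
Vt/C = PIP − R·V̇ − PEEP = 27.1 − 29.1×0.5833 − 2 = 27.1 − 16.974 − 2 = 8.126 cmH2O.
C = Vt / 8.126 = 440 / 8.126 = 54.147 mL/cmH2O.

54.1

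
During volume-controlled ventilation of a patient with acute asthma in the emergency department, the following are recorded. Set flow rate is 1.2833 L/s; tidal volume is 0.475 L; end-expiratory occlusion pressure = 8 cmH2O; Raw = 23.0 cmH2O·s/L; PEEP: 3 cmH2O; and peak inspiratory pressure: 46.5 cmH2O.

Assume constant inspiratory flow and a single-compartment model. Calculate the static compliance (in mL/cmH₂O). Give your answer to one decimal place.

Total PEEP = 8 cmH2O (set 3 + intrinsic 5); this is the baseline alveolar pressure.
Equation of motion (constant flow): PIP = Vt/C + R·V̇ + PEEP.
Vt/C = PIP − R·V̇ − PEEP = 46.5 − 23.0×1.2833 − 8 = 46.5 − 29.516 − 8 = 8.984 cmH2O.
C = Vt / 8.984 = 475 / 8.984 = 52.872 mL/cmH2O.

52.9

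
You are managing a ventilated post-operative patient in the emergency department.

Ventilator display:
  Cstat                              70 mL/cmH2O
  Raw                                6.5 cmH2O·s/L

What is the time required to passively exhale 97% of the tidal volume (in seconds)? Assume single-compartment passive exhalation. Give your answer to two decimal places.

τ = R × C = 6.5 × 70 mL/cmH2O = 6.5 × 0.070 L/cmH2O = 0.455 s.
Exhaled fraction f = 1 − e^(−t/τ) → t = −τ·ln(1 − f) = −0.455·ln(0.03) = 1.595 s.

1.60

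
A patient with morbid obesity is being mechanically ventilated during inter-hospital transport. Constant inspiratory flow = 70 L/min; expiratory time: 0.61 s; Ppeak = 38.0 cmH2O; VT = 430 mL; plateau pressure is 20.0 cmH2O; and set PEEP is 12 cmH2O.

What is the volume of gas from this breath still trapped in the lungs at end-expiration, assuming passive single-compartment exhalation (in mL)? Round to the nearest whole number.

Flow: 70 L/min ÷ 60 = 1.1667 L/s.
R = (PIP − Pplat)/V̇ = (38.0 − 20.0) / 1.1667 = 18.0/1.1667 = 15.428 cmH2O·s/L.
C = Vt/(Pplat − PEEP) = 430.0 / (20.0 − 12) = 430.0/8.0 = 53.75 mL/cmH2O.
τ = R × C = 15.428 × 0.05375 L/cmH2O = 0.8293 s.
Fraction remaining = e^(−Te/τ) = e^(−0.61/0.8293) = 0.4792.
Trapped volume = 430.0 × 0.4792 = 206.06 mL.

206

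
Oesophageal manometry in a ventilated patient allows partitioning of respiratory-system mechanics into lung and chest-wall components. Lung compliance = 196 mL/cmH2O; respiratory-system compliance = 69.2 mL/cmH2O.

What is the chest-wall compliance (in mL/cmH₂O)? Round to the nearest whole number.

1/Ccw = 1/Crs − 1/CL.
1/Ccw = 1/69.2 − 1/196 = 0.009349.
Ccw = 106.96 mL/cmH2O.

107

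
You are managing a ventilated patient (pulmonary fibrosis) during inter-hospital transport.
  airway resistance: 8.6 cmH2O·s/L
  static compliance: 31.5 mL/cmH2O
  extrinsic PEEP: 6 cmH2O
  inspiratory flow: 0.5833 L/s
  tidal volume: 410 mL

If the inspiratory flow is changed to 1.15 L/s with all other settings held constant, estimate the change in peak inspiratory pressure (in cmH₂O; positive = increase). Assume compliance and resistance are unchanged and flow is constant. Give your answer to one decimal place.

4.9

PIP = Vt/C + R·V̇ + PEEP (constant-flow equation of motion).
Only the resistive term changes: ΔPIP = R × ΔV̇ = 8.6 × (1.15 − 0.5833) = 8.6 × 0.5667 = 4.874 cmH2O.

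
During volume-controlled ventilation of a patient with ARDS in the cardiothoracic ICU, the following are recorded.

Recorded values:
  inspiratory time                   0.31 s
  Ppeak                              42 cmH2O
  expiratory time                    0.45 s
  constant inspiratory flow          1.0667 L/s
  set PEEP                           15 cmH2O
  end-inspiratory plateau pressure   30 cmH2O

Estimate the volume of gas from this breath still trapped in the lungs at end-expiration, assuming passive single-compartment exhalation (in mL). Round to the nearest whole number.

Vt = flow × Ti = 1.0667 L/s × 0.31 s × 1000 mL/L = 330.68 mL.
R = (PIP − Pplat)/V̇ = (42 − 30) / 1.0667 = 12.0/1.0667 = 11.25 cmH2O·s/L.
C = Vt/(Pplat − PEEP) = 330.68 / (30 − 15) = 330.68/15.0 = 22.045 mL/cmH2O.
τ = R × C = 11.25 × 0.02205 L/cmH2O = 0.2481 s.
Fraction remaining = e^(−Te/τ) = e^(−0.45/0.2481) = 0.163.
Trapped volume = 330.68 × 0.163 = 53.901 mL.

54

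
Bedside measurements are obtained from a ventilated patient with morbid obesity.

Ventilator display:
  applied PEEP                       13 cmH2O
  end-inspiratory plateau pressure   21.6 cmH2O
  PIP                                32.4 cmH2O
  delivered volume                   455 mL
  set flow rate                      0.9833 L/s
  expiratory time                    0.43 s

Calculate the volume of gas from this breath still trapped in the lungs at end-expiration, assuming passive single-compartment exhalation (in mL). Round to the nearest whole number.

R = (PIP − Pplat)/V̇ = (32.4 − 21.6) / 0.9833 = 10.8/0.9833 = 10.983 cmH2O·s/L.
C = Vt/(Pplat − PEEP) = 455.0 / (21.6 − 13) = 455.0/8.6 = 52.907 mL/cmH2O.
τ = R × C = 10.983 × 0.05291 L/cmH2O = 0.5811 s.
Fraction remaining = e^(−Te/τ) = e^(−0.43/0.5811) = 0.4771.
Trapped volume = 455.0 × 0.4771 = 217.08 mL.

217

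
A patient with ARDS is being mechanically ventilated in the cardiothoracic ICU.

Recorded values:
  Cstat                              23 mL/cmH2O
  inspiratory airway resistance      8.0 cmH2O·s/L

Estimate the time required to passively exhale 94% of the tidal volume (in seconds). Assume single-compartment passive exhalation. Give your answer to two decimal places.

τ = R × C = 8.0 × 23 mL/cmH2O = 8.0 × 0.023 L/cmH2O = 0.184 s.
Exhaled fraction f = 1 − e^(−t/τ) → t = −τ·ln(1 − f) = −0.184·ln(0.06) = 0.5177 s.

0.52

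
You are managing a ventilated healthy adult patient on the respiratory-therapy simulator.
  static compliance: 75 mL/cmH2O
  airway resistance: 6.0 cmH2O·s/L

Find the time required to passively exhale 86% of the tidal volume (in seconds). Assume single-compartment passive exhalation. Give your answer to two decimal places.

0.88

τ = R × C = 6.0 × 75 mL/cmH2O = 6.0 × 0.075 L/cmH2O = 0.45 s.
Exhaled fraction f = 1 − e^(−t/τ) → t = −τ·ln(1 − f) = −0.45·ln(0.14) = 0.8848 s.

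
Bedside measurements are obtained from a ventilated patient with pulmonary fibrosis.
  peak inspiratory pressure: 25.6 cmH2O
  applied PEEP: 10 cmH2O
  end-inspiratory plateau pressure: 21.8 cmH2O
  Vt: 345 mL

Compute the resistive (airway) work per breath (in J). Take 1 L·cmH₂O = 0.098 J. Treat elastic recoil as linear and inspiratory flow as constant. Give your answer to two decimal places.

0.13

With constant inspiratory flow the resistive pressure is constant at PIP − Pplat = 25.6 − 21.8 = 3.8 cmH2O, so resistive work = 3.8 × 0.345 = 1.311 L·cmH2O.
× 0.098 J/(L·cmH2O) → 0.1285 J.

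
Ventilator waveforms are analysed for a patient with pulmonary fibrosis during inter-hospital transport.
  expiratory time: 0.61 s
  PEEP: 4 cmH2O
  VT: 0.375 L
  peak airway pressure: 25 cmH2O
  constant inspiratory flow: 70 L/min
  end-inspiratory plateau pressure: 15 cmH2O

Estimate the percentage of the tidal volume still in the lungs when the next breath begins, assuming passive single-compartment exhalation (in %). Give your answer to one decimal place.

Flow: 70 L/min ÷ 60 = 1.1667 L/s.
R = (PIP − Pplat)/V̇ = (25 − 15) / 1.1667 = 10.0/1.1667 = 8.571 cmH2O·s/L.
C = Vt/(Pplat − PEEP) = 375.0 / (15 − 4) = 375.0/11.0 = 34.091 mL/cmH2O.
τ = R × C = 8.571 × 0.03409 L/cmH2O = 0.2922 s.
Fraction remaining at end-expiration = e^(−Te/τ) = e^(−0.61/0.2922) = 0.124 → 12.4%.

12.4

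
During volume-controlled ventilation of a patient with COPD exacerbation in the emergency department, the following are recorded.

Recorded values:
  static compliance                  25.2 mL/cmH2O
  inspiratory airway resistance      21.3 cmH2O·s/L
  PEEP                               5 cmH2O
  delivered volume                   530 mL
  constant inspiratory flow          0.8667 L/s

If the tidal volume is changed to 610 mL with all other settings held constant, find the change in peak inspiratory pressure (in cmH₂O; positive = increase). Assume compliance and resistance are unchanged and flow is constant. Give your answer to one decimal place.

PIP = Vt/C + R·V̇ + PEEP (constant-flow equation of motion).
Only the elastic term changes: ΔPIP = ΔVt / C = (610 − 530) / 25.2 = 3.175 cmH2O.

3.2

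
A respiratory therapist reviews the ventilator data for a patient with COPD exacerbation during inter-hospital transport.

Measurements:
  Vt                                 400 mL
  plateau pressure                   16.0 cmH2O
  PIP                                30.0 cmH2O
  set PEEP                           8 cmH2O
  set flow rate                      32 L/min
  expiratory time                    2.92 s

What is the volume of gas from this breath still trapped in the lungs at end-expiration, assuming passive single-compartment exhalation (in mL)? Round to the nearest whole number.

43

Flow: 32 L/min ÷ 60 = 0.5333 L/s.
R = (PIP − Pplat)/V̇ = (30.0 − 16.0) / 0.5333 = 14.0/0.5333 = 26.252 cmH2O·s/L.
C = Vt/(Pplat − PEEP) = 400.0 / (16.0 − 8) = 400.0/8.0 = 50.0 mL/cmH2O.
τ = R × C = 26.252 × 0.05 L/cmH2O = 1.313 s.
Fraction remaining = e^(−Te/τ) = e^(−2.92/1.313) = 0.1082.
Trapped volume = 400.0 × 0.1082 = 43.28 mL.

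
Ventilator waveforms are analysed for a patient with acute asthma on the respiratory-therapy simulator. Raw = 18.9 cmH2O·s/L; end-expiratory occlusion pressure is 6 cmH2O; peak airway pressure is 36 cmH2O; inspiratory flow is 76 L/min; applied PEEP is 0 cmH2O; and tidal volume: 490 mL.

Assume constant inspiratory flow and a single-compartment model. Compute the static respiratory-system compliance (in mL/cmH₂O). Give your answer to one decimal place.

80.9

Flow: 76 L/min ÷ 60 = 1.2667 L/s.
Total PEEP = 6 cmH2O (set 0 + intrinsic 6); this is the baseline alveolar pressure.
Equation of motion (constant flow): PIP = Vt/C + R·V̇ + PEEP.
Vt/C = PIP − R·V̇ − PEEP = 36 − 18.9×1.2667 − 6 = 36 − 23.941 − 6 = 6.059 cmH2O.
C = Vt / 6.059 = 490 / 6.059 = 80.871 mL/cmH2O.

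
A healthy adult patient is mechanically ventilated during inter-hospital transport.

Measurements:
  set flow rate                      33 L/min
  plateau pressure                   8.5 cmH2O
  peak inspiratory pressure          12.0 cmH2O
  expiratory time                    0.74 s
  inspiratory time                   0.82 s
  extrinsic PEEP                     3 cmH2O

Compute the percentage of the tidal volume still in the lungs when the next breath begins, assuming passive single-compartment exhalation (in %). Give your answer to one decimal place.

24.2

Flow: 33 L/min ÷ 60 = 0.55 L/s.
Vt = flow × Ti = 0.55 L/s × 0.82 s × 1000 mL/L = 451.0 mL.
R = (PIP − Pplat)/V̇ = (12.0 − 8.5) / 0.55 = 3.5/0.55 = 6.364 cmH2O·s/L.
C = Vt/(Pplat − PEEP) = 451.0 / (8.5 − 3) = 451.0/5.5 = 82.0 mL/cmH2O.
τ = R × C = 6.364 × 0.082 L/cmH2O = 0.5218 s.
Fraction remaining at end-expiration = e^(−Te/τ) = e^(−0.74/0.5218) = 0.2422 → 24.22%.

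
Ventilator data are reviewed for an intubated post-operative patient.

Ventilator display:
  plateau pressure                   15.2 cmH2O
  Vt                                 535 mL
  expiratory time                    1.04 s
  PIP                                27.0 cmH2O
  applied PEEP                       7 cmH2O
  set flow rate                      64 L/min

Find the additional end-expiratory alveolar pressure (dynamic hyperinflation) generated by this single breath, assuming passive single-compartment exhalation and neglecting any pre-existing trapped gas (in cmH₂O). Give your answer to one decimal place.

Flow: 64 L/min ÷ 60 = 1.0667 L/s.
R = (PIP − Pplat)/V̇ = (27.0 − 15.2) / 1.0667 = 11.8/1.0667 = 11.062 cmH2O·s/L.
C = Vt/(Pplat − PEEP) = 535.0 / (15.2 − 7) = 535.0/8.2 = 65.244 mL/cmH2O.
τ = R × C = 11.062 × 0.06524 L/cmH2O = 0.7217 s.
Fraction remaining = e^(−Te/τ) = e^(−1.04/0.7217) = 0.2367; trapped volume = 535.0 × 0.2367 = 126.63 mL.
Additional alveolar pressure from trapping ≈ V_trapped / C = 126.63 / 65.244 = 1.941 cmH2O.

1.9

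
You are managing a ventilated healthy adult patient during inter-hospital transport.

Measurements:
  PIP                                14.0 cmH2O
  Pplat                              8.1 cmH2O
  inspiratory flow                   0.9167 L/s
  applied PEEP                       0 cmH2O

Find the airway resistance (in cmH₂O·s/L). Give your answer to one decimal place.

6.4

Raw = (PIP − Pplat) / flow = (14.0 − 8.1) / 0.9167 = 5.9 / 0.9167 = 6.436 cmH2O·s/L.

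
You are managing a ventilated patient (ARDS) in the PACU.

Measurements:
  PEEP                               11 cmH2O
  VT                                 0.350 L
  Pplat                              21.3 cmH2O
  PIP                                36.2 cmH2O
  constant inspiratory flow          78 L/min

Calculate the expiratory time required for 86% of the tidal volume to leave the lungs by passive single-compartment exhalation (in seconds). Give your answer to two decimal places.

0.77

Flow: 78 L/min ÷ 60 = 1.3 L/s.
R = (PIP − Pplat)/V̇ = (36.2 − 21.3) / 1.3 = 14.9/1.3 = 11.462 cmH2O·s/L.
C = Vt/(Pplat − PEEP) = 350.0 / (21.3 − 11) = 350.0/10.3 = 33.981 mL/cmH2O.
τ = R × C = 11.462 × 0.03398 L/cmH2O = 0.3895 s.
t = −τ·ln(1 − 0.86) = −0.3895·ln(0.14) = 0.7658 s.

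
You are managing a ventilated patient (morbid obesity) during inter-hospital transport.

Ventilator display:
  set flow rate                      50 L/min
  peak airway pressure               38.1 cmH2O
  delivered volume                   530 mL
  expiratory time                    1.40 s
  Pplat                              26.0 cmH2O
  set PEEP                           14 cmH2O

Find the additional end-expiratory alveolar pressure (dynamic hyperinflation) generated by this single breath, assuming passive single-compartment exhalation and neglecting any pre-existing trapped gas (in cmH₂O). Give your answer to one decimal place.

1.4

Flow: 50 L/min ÷ 60 = 0.8333 L/s.
R = (PIP − Pplat)/V̇ = (38.1 − 26.0) / 0.8333 = 12.1/0.8333 = 14.521 cmH2O·s/L.
C = Vt/(Pplat − PEEP) = 530.0 / (26.0 − 14) = 530.0/12.0 = 44.167 mL/cmH2O.
τ = R × C = 14.521 × 0.04417 L/cmH2O = 0.6414 s.
Fraction remaining = e^(−Te/τ) = e^(−1.40/0.6414) = 0.1127; trapped volume = 530.0 × 0.1127 = 59.731 mL.
Additional alveolar pressure from trapping ≈ V_trapped / C = 59.731 / 44.167 = 1.352 cmH2O.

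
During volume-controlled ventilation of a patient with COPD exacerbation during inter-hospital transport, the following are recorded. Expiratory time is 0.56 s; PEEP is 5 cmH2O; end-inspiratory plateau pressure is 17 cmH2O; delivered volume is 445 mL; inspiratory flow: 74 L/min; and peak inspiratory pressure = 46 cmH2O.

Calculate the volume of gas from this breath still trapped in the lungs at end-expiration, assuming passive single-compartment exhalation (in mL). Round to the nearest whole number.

Flow: 74 L/min ÷ 60 = 1.2333 L/s.
R = (PIP − Pplat)/V̇ = (46 − 17) / 1.2333 = 29.0/1.2333 = 23.514 cmH2O·s/L.
C = Vt/(Pplat − PEEP) = 445.0 / (17 − 5) = 445.0/12.0 = 37.083 mL/cmH2O.
τ = R × C = 23.514 × 0.03708 L/cmH2O = 0.8719 s.
Fraction remaining = e^(−Te/τ) = e^(−0.56/0.8719) = 0.5261.
Trapped volume = 445.0 × 0.5261 = 234.11 mL.

234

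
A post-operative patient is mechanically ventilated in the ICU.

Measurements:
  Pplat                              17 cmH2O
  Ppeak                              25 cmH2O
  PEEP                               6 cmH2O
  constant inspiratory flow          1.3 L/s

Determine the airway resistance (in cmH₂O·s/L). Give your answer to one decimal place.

6.2

Raw = (PIP − Pplat) / flow = (25 − 17) / 1.3 = 8.0 / 1.3 = 6.154 cmH2O·s/L.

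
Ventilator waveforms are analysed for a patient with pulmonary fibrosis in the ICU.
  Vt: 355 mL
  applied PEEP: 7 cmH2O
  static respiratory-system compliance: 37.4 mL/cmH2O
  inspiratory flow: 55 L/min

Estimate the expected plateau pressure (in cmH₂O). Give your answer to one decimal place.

Pplat = PEEP + Vt / Cstat = 7 + 355 / 37.4 = 7 + 9.492 = 16.492 cmH2O.

16.5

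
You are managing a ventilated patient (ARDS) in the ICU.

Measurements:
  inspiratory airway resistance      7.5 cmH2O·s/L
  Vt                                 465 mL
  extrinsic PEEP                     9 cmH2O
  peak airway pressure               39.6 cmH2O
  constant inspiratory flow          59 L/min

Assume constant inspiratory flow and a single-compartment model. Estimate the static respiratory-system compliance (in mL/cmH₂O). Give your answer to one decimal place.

Flow: 59 L/min ÷ 60 = 0.9833 L/s.
Equation of motion (constant flow): PIP = Vt/C + R·V̇ + PEEP.
Vt/C = PIP − R·V̇ − PEEP = 39.6 − 7.5×0.9833 − 9 = 39.6 − 7.375 − 9 = 23.225 cmH2O.
C = Vt / 23.225 = 465 / 23.225 = 20.022 mL/cmH2O.

20.0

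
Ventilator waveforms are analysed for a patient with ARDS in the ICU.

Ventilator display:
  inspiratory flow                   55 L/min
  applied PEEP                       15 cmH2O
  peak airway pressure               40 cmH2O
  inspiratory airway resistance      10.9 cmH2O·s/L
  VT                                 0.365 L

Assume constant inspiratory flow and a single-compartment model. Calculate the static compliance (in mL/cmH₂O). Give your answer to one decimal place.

Flow: 55 L/min ÷ 60 = 0.9167 L/s.
Equation of motion (constant flow): PIP = Vt/C + R·V̇ + PEEP.
Vt/C = PIP − R·V̇ − PEEP = 40 − 10.9×0.9167 − 15 = 40 − 9.992 − 15 = 15.008 cmH2O.
C = Vt / 15.008 = 365 / 15.008 = 24.32 mL/cmH2O.

24.3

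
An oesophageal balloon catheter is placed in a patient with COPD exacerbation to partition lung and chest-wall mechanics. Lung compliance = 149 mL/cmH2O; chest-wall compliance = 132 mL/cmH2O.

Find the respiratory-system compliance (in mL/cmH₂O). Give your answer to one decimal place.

Lung and chest wall are elastances in series: 1/Crs = 1/CL + 1/Ccw.
1/Crs = 1/149 + 1/132 = 0.01429.
Crs = 69.979 mL/cmH2O.

70.0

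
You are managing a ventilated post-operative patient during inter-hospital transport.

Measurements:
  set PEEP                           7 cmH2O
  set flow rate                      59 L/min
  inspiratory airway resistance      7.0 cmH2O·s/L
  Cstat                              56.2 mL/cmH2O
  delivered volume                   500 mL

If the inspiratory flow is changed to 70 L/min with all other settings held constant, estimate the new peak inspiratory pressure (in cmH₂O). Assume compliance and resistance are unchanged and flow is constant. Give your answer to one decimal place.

24.1

Flow: 59 L/min ÷ 60 = 0.9833 L/s.
New flow: 70 L/min ÷ 60 = 1.1667 L/s.
PIP = Vt/C + R·V̇ + PEEP (constant-flow equation of motion).
Only the resistive term changes: ΔPIP = R × ΔV̇ = 7.0 × (1.1667 − 0.9833) = 7.0 × 0.1834 = 1.284 cmH2O.
Original PIP = 500/56.2 + 7.0×0.9833 + 7 = 22.78 cmH2O; new PIP = 22.78 + (1.284) = 24.064 cmH2O.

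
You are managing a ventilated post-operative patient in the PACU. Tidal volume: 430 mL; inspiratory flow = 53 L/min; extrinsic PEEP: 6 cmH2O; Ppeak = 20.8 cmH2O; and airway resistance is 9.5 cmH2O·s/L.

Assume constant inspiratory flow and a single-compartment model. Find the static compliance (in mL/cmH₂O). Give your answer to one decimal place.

Flow: 53 L/min ÷ 60 = 0.8833 L/s.
Equation of motion (constant flow): PIP = Vt/C + R·V̇ + PEEP.
Vt/C = PIP − R·V̇ − PEEP = 20.8 − 9.5×0.8833 − 6 = 20.8 − 8.391 − 6 = 6.409 cmH2O.
C = Vt / 6.409 = 430 / 6.409 = 67.093 mL/cmH2O.

67.1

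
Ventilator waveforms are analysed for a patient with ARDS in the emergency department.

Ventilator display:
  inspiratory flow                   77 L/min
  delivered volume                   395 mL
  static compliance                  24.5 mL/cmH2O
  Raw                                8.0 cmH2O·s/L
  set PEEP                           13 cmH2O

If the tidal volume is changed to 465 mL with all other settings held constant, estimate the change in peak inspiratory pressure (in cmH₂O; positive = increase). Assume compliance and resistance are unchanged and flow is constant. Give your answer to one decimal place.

2.9

PIP = Vt/C + R·V̇ + PEEP (constant-flow equation of motion).
Only the elastic term changes: ΔPIP = ΔVt / C = (465 − 395) / 24.5 = 2.857 cmH2O.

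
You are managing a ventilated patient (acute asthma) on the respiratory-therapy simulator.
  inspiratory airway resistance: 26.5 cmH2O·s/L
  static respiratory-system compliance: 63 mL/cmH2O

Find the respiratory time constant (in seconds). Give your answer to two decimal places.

1.67

τ = R × C = 26.5 × 63 mL/cmH2O = 26.5 × 0.063 L/cmH2O = 1.67 s.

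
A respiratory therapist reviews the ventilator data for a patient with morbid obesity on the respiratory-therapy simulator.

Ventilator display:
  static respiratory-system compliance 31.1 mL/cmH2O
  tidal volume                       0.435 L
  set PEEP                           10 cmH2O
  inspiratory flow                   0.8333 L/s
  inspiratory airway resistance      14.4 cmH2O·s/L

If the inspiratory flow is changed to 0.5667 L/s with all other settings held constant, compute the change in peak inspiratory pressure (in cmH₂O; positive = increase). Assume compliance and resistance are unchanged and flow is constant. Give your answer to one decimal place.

PIP = Vt/C + R·V̇ + PEEP (constant-flow equation of motion).
Only the resistive term changes: ΔPIP = R × ΔV̇ = 14.4 × (0.5667 − 0.8333) = 14.4 × -0.2666 = -3.839 cmH2O.

-3.8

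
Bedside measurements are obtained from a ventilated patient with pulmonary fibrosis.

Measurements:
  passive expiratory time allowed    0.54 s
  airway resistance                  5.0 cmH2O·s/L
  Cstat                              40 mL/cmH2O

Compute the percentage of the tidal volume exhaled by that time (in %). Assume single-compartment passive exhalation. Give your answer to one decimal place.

τ = R × C = 5.0 × 40 mL/cmH2O = 5.0 × 0.040 L/cmH2O = 0.2 s.
Passive exhalation: V(t)/V₀ = e^(−t/τ) = e^(−0.54/0.2) = 0.06721.
Fraction exhaled = 1 − 0.06721 = 0.9328 → 93.28%.

93.3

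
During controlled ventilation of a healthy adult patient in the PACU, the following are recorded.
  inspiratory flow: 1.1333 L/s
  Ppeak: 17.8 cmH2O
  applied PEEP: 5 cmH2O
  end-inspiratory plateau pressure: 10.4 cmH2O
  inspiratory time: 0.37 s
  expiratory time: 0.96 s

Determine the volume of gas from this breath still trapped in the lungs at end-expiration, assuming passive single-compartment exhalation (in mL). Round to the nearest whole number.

Vt = flow × Ti = 1.1333 L/s × 0.37 s × 1000 mL/L = 419.32 mL.
R = (PIP − Pplat)/V̇ = (17.8 − 10.4) / 1.1333 = 7.4/1.1333 = 6.53 cmH2O·s/L.
C = Vt/(Pplat − PEEP) = 419.32 / (10.4 − 5) = 419.32/5.4 = 77.652 mL/cmH2O.
τ = R × C = 6.53 × 0.07765 L/cmH2O = 0.5071 s.
Fraction remaining = e^(−Te/τ) = e^(−0.96/0.5071) = 0.1506.
Trapped volume = 419.32 × 0.1506 = 63.15 mL.

63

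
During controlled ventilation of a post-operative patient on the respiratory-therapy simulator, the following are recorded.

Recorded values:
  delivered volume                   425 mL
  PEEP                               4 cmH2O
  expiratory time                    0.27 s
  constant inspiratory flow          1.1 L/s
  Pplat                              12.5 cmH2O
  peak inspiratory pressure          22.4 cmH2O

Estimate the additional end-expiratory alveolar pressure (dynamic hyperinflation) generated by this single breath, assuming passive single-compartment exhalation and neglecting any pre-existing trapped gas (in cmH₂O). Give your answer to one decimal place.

4.7

R = (PIP − Pplat)/V̇ = (22.4 − 12.5) / 1.1 = 9.9/1.1 = 9.0 cmH2O·s/L.
C = Vt/(Pplat − PEEP) = 425.0 / (12.5 − 4) = 425.0/8.5 = 50.0 mL/cmH2O.
τ = R × C = 9.0 × 0.05 L/cmH2O = 0.45 s.
Fraction remaining = e^(−Te/τ) = e^(−0.27/0.45) = 0.5488; trapped volume = 425.0 × 0.5488 = 233.24 mL.
Additional alveolar pressure from trapping ≈ V_trapped / C = 233.24 / 50.0 = 4.665 cmH2O.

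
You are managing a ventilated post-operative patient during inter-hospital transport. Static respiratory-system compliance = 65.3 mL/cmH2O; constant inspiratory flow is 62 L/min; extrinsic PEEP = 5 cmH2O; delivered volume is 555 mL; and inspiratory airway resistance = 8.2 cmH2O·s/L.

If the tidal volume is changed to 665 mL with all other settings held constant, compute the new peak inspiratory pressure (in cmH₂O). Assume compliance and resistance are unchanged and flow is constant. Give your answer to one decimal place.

23.7

Flow: 62 L/min ÷ 60 = 1.0333 L/s.
PIP = Vt/C + R·V̇ + PEEP (constant-flow equation of motion).
Only the elastic term changes: ΔPIP = ΔVt / C = (665 − 555) / 65.3 = 1.685 cmH2O.
Original PIP = 555/65.3 + 8.2×1.0333 + 5 = 21.972 cmH2O; new PIP = 21.972 + (1.685) = 23.657 cmH2O.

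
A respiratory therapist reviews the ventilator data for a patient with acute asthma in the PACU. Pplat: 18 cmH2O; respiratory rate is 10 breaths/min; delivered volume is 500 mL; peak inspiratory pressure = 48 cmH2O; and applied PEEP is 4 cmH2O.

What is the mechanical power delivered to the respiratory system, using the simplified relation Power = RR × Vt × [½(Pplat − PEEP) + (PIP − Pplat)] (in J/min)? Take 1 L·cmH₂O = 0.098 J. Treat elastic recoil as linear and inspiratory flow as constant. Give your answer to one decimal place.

18.1

Per-breath work = Vt × [½(Pplat−PEEP) + (PIP−Pplat)] = 0.500 × [0.5×14.0 + 30.0] = 0.500 × 37.0 = 18.5 L·cmH2O.
Power = 10 × 18.5 = 185.0 L·cmH2O/min.
× 0.098 J/(L·cmH2O) → 18.13 J/min.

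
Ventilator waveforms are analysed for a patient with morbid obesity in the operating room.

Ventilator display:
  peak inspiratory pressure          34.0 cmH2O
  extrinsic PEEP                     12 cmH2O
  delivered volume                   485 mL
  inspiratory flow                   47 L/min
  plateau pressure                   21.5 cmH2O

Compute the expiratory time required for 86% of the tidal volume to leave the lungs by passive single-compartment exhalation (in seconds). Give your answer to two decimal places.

1.60

Flow: 47 L/min ÷ 60 = 0.7833 L/s.
R = (PIP − Pplat)/V̇ = (34.0 − 21.5) / 0.7833 = 12.5/0.7833 = 15.958 cmH2O·s/L.
C = Vt/(Pplat − PEEP) = 485.0 / (21.5 − 12) = 485.0/9.5 = 51.053 mL/cmH2O.
τ = R × C = 15.958 × 0.05105 L/cmH2O = 0.8147 s.
t = −τ·ln(1 − 0.86) = −0.8147·ln(0.14) = 1.602 s.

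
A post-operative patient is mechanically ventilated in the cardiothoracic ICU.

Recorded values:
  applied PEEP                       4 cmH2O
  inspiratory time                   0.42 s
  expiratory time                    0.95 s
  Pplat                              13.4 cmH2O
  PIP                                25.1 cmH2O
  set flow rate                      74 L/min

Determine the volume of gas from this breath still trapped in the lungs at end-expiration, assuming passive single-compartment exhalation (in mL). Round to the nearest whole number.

84

Flow: 74 L/min ÷ 60 = 1.2333 L/s.
Vt = flow × Ti = 1.2333 L/s × 0.42 s × 1000 mL/L = 517.99 mL.
R = (PIP − Pplat)/V̇ = (25.1 − 13.4) / 1.2333 = 11.7/1.2333 = 9.487 cmH2O·s/L.
C = Vt/(Pplat − PEEP) = 517.99 / (13.4 − 4) = 517.99/9.4 = 55.105 mL/cmH2O.
τ = R × C = 9.487 × 0.05511 L/cmH2O = 0.5228 s.
Fraction remaining = e^(−Te/τ) = e^(−0.95/0.5228) = 0.1625.
Trapped volume = 517.99 × 0.1625 = 84.173 mL.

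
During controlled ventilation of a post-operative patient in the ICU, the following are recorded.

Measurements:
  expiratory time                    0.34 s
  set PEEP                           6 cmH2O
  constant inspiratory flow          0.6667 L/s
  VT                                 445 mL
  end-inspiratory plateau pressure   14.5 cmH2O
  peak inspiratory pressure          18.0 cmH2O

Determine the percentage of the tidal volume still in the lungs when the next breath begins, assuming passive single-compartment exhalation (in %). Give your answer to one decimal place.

R = (PIP − Pplat)/V̇ = (18.0 − 14.5) / 0.6667 = 3.5/0.6667 = 5.25 cmH2O·s/L.
C = Vt/(Pplat − PEEP) = 445.0 / (14.5 − 6) = 445.0/8.5 = 52.353 mL/cmH2O.
τ = R × C = 5.25 × 0.05235 L/cmH2O = 0.2748 s.
Fraction remaining at end-expiration = e^(−Te/τ) = e^(−0.34/0.2748) = 0.2902 → 29.02%.

29.0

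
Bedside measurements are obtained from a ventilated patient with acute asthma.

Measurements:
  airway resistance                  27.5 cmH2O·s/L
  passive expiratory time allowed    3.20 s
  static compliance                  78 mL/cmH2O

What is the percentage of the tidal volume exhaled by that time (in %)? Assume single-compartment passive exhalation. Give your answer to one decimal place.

77.5

τ = R × C = 27.5 × 78 mL/cmH2O = 27.5 × 0.078 L/cmH2O = 2.145 s.
Passive exhalation: V(t)/V₀ = e^(−t/τ) = e^(−3.20/2.145) = 0.225.
Fraction exhaled = 1 − 0.225 = 0.775 → 77.5%.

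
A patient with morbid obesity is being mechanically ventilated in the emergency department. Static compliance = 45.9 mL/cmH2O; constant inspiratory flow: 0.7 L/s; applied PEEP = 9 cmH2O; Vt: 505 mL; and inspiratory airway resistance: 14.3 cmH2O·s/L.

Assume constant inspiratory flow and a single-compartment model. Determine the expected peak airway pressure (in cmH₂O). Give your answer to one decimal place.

Equation of motion (constant flow): PIP = Vt/C + R·V̇ + PEEP.
PIP = 505/45.9 + 14.3×0.7 + 9 = 11.002 + 10.01 + 9 = 30.012 cmH2O.

30.0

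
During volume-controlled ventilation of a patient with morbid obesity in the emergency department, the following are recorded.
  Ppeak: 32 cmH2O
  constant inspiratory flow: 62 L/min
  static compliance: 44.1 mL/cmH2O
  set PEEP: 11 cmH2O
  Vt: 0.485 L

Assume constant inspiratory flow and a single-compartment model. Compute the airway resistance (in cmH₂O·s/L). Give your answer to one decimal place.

Flow: 62 L/min ÷ 60 = 1.0333 L/s.
Equation of motion (constant flow): PIP = Vt/C + R·V̇ + PEEP.
R·V̇ = PIP − Vt/C − PEEP = 32 − 485/44.1 − 11 = 32 − 10.998 − 11 = 10.002 cmH2O.
R = 10.002 / 1.0333 = 9.68 cmH2O·s/L.

9.7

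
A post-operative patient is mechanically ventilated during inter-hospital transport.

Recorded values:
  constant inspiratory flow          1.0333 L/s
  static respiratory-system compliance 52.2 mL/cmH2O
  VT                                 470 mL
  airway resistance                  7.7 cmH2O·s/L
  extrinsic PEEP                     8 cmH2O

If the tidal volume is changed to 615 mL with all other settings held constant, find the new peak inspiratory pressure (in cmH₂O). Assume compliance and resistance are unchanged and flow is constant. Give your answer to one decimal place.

PIP = Vt/C + R·V̇ + PEEP (constant-flow equation of motion).
Only the elastic term changes: ΔPIP = ΔVt / C = (615 − 470) / 52.2 = 2.778 cmH2O.
Original PIP = 470/52.2 + 7.7×1.0333 + 8 = 24.96 cmH2O; new PIP = 24.96 + (2.778) = 27.738 cmH2O.

27.7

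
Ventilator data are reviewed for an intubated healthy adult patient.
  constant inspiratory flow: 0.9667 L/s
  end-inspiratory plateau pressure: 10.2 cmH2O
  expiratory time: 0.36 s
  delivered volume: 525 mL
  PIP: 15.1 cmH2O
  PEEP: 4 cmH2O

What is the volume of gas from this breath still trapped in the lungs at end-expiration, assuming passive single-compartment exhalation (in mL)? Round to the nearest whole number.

R = (PIP − Pplat)/V̇ = (15.1 − 10.2) / 0.9667 = 4.9/0.9667 = 5.069 cmH2O·s/L.
C = Vt/(Pplat − PEEP) = 525.0 / (10.2 − 4) = 525.0/6.2 = 84.677 mL/cmH2O.
τ = R × C = 5.069 × 0.08468 L/cmH2O = 0.4292 s.
Fraction remaining = e^(−Te/τ) = e^(−0.36/0.4292) = 0.4322.
Trapped volume = 525.0 × 0.4322 = 226.91 mL.

227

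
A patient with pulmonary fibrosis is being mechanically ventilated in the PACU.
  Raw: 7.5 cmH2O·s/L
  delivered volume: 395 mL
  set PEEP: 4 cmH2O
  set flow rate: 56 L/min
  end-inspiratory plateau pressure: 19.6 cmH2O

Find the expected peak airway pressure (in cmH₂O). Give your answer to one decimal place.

Flow: 56 L/min ÷ 60 = 0.9333 L/s.
PIP = Pplat + Raw × flow = 19.6 + 7.5 × 0.9333 = 19.6 + 7.0 = 26.6 cmH2O.

26.6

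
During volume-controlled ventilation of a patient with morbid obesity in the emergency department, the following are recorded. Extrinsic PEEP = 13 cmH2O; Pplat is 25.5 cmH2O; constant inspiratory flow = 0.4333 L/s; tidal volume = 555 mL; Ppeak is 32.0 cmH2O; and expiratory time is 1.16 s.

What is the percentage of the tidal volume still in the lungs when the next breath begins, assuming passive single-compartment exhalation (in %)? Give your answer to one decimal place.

R = (PIP − Pplat)/V̇ = (32.0 − 25.5) / 0.4333 = 6.5/0.4333 = 15.001 cmH2O·s/L.
C = Vt/(Pplat − PEEP) = 555.0 / (25.5 − 13) = 555.0/12.5 = 44.4 mL/cmH2O.
τ = R × C = 15.001 × 0.0444 L/cmH2O = 0.666 s.
Fraction remaining at end-expiration = e^(−Te/τ) = e^(−1.16/0.666) = 0.1752 → 17.52%.

17.5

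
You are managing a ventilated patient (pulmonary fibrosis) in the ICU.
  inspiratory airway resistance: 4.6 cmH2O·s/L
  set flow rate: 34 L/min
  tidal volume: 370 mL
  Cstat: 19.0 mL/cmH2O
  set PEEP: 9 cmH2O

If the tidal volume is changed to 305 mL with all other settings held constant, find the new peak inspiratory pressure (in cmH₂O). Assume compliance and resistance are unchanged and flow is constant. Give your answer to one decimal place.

27.7

Flow: 34 L/min ÷ 60 = 0.5667 L/s.
PIP = Vt/C + R·V̇ + PEEP (constant-flow equation of motion).
Only the elastic term changes: ΔPIP = ΔVt / C = (305 − 370) / 19.0 = -3.421 cmH2O.
Original PIP = 370/19.0 + 4.6×0.5667 + 9 = 31.081 cmH2O; new PIP = 31.081 + (-3.421) = 27.66 cmH2O.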